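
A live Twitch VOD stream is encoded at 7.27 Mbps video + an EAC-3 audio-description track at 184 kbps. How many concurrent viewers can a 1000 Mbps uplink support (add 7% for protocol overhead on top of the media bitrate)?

Audio: 184 kbps = 0.184 Mbps.
Per-viewer media rate: 7.454 Mbps.
On the wire with 7% overhead: 7.976 Mbps.
1000 Mbps = 1,000 Mbps; 1,000 / 7.976 = 125.38 → 125 viewers.

125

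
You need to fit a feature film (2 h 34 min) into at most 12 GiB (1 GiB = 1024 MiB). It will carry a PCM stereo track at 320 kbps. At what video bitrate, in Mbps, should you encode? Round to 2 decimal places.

Budget: 12 GiB = 103079.2 Mb.
2 h 34 min = 154 min = 9240 s
Total bitrate budget: 103079.2 Mb / 9240 s = 11.156 Mbps.
Audio: 320 kbps = 0.320 Mbps.
Video: 11.156 − 0.320 = 10.836 Mbps.

10.84 Mbps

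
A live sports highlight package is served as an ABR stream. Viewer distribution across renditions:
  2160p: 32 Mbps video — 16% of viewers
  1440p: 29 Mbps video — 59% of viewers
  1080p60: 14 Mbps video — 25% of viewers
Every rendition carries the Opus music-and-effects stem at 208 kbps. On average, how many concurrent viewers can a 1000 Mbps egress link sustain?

38

Audio: 208 kbps = 0.208 Mbps.
Average per-viewer bitrate: 0.16×32.208 + 0.59×29.208 + 0.25×14.208 = 25.938 Mbps.
1000 Mbps = 1,000 Mbps; 1,000 / 25.938 = 38.55 → 38.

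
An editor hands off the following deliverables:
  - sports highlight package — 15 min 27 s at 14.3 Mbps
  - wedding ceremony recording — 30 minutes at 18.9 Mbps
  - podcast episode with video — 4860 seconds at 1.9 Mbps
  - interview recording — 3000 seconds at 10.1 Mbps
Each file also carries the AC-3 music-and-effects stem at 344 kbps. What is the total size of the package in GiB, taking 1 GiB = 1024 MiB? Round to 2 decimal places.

10.53 GiB

Audio: 344 kbps = 0.344 Mbps.
sports highlight package: 14.644 Mbps × 927 s = 13575.0 Mb
wedding ceremony recording: 19.244 Mbps × 1800 s = 34639.2 Mb
podcast episode with video: 2.244 Mbps × 4860 s = 10905.8 Mb
interview recording: 10.444 Mbps × 3000 s = 31332.0 Mb
Total: 90452.0 Mb = 11306.5 MB.
= 10.53 GiB.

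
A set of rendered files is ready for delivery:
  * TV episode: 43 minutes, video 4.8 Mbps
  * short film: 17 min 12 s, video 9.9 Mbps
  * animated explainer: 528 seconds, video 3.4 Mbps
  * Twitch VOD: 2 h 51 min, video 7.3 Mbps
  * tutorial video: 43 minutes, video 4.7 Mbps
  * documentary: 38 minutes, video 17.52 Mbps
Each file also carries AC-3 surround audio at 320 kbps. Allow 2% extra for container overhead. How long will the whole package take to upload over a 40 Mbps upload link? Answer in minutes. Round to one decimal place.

66.9 minutes

Audio: 320 kbps = 0.320 Mbps.
TV episode: 5.120 Mbps × 2580 s × 1.02 = 13473.8 Mb
short film: 10.220 Mbps × 1032 s × 1.02 = 10758.0 Mb
animated explainer: 3.720 Mbps × 528 s × 1.02 = 2003.4 Mb
Twitch VOD: 7.620 Mbps × 10260 s × 1.02 = 79744.8 Mb
tutorial video: 5.020 Mbps × 2580 s × 1.02 = 13210.6 Mb
documentary: 17.840 Mbps × 2280 s × 1.02 = 41488.7 Mb
Total: 160679.4 Mb = 20084.9 MB.
At 40 Mbps: 160679.4 / 40 = 4017 s ≈ 66.9 minutes.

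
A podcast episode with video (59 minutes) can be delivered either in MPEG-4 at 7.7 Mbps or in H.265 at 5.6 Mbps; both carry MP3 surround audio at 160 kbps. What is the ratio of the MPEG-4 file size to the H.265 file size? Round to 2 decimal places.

1.36

59 min = 3540 s
Audio: 160 kbps = 0.160 Mbps.
MPEG-4: 7.860 Mbps × 3540 s = 27824.4 Mb = 3.239 GiB.
H.265: 5.760 Mbps × 3540 s = 20390.4 Mb = 2.374 GiB.
Ratio: 3.239 / 2.374 = 1.365.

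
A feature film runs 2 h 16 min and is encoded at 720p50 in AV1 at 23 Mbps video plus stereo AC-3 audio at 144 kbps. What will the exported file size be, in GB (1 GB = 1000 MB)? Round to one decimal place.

23.6 GB

2 h 16 min = 136 min = 8160 s
Audio: 144 kbps = 0.144 Mbps.
Total bitrate: 23 + 0.144 = 23.144 Mbps.
Stream data: 23.144 Mbps × 8160 s = 188855.0 Mb.
188,855 Mb ÷ 8 = 23,607 MB → 23.61 GB.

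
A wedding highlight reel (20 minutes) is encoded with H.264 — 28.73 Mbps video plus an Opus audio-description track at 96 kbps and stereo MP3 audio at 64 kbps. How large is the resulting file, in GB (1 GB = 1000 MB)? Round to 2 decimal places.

20 min = 1200 s
Audio total: 96 + 64 = 160 kbps = 0.160 Mbps.
Total bitrate: 28.73 + 0.160 = 28.890 Mbps.
Stream data: 28.890 Mbps × 1200 s = 34668.0 Mb.
34,668 Mb ÷ 8 = 4,334 MB → 4.333 GB.

4.33 GB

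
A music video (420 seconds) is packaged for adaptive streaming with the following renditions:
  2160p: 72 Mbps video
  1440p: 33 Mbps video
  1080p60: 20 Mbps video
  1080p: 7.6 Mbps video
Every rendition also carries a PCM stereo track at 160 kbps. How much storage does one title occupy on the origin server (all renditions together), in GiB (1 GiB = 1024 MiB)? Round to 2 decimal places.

Audio: 160 kbps = 0.160 Mbps.
Sum of rendition bitrates: (72+0.160) + (33+0.160) + (20+0.160) + (7.6+0.160) = 133.240 Mbps.
× 420 s = 55,961 Mb = 6,995 MB = 6.515 GiB.

6.51 GiB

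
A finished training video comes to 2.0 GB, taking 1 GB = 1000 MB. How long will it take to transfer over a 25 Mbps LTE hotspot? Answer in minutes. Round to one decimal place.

10.7 minutes

File: 2.0 GB = 16000.0 Mb.
At 25 Mbps: 16000.0 / 25 = 640.0 s ≈ 10.7 minutes.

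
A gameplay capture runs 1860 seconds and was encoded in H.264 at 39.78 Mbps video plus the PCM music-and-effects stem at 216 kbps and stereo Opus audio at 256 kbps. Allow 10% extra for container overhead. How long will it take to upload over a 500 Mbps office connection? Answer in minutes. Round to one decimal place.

2.7 minutes

Audio total: 216 + 256 = 472 kbps = 0.472 Mbps.
Total bitrate: 40.252 Mbps.
File: 40.252 Mbps × 1860 s = 74868.7 Mb.
With 10% container overhead: ×1.10. → 82355.6 Mb.
At 500 Mbps: 82355.6 / 500 = 164.7 s ≈ 2.75 minutes.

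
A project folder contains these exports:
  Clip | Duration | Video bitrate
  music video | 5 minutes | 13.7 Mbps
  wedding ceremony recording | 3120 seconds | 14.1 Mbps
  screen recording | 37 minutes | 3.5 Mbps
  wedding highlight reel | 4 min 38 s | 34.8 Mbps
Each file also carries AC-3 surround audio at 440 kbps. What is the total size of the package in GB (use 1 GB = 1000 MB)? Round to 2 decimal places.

8.52 GB

Audio: 440 kbps = 0.440 Mbps.
music video: 14.140 Mbps × 300 s = 4242.0 Mb
wedding ceremony recording: 14.540 Mbps × 3120 s = 45364.8 Mb
screen recording: 3.940 Mbps × 2220 s = 8746.8 Mb
wedding highlight reel: 35.240 Mbps × 278 s = 9796.7 Mb
Total: 68150.3 Mb = 8518.8 MB.
= 8.519 GB.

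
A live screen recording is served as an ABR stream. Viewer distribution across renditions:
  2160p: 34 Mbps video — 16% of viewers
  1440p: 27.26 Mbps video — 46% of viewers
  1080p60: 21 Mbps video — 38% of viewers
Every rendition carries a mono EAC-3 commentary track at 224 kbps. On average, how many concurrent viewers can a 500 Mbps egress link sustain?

19

Audio: 224 kbps = 0.224 Mbps.
Average per-viewer bitrate: 0.16×34.224 + 0.46×27.484 + 0.38×21.224 = 26.184 Mbps.
500 Mbps = 500.0 Mbps; 500.0 / 26.184 = 19.10 → 19.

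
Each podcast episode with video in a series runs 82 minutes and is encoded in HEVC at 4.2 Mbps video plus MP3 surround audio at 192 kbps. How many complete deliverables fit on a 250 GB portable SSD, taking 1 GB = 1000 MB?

92

82 min = 4920 s
Audio: 192 kbps = 0.192 Mbps.
Total bitrate: 4.392 Mbps.
Per item: 4.392 Mbps × 4920 s = 21,609 Mb = 2,701 MB.
Capacity: 250 GB = 2,000,000 Mb; 92.56 items → 92 complete.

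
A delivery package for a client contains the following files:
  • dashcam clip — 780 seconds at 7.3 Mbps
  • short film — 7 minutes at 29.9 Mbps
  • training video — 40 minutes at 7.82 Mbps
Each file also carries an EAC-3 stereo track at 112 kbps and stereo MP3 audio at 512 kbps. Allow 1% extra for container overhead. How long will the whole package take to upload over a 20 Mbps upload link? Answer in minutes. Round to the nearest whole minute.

33 minutes

Audio total: 112 + 512 = 624 kbps = 0.624 Mbps.
dashcam clip: 7.924 Mbps × 780 s × 1.01 = 6242.5 Mb
short film: 30.524 Mbps × 420 s × 1.01 = 12948.3 Mb
training video: 8.444 Mbps × 2400 s × 1.01 = 20468.3 Mb
Total: 39659.1 Mb = 4957.4 MB.
At 20 Mbps: 39659.1 / 20 = 1983 s ≈ 33 minutes.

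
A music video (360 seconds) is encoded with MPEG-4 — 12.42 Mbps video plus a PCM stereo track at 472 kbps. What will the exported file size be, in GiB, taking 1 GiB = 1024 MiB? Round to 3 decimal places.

0.540 GiB

Audio: 472 kbps = 0.472 Mbps.
Total bitrate: 12.42 + 0.472 = 12.892 Mbps.
Stream data: 12.892 Mbps × 360 s = 4641.1 Mb.
4,641 Mb = 580,140,000 bytes ÷ 1,073,741,824 = 0.5403 GiB.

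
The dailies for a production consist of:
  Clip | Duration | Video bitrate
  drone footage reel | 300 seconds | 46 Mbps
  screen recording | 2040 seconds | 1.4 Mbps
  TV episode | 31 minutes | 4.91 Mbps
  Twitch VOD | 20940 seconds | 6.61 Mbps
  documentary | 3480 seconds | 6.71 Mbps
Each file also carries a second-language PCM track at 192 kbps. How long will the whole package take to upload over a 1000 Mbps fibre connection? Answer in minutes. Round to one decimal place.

Audio: 192 kbps = 0.192 Mbps.
drone footage reel: 46.192 Mbps × 300 s = 13857.6 Mb
screen recording: 1.592 Mbps × 2040 s = 3247.7 Mb
TV episode: 5.102 Mbps × 1860 s = 9489.7 Mb
Twitch VOD: 6.802 Mbps × 20940 s = 142433.9 Mb
documentary: 6.902 Mbps × 3480 s = 24019.0 Mb
Total: 193047.8 Mb = 24131.0 MB.
At 1000 Mbps: 193047.8 / 1000 = 193 s ≈ 3.22 minutes.

3.2 minutes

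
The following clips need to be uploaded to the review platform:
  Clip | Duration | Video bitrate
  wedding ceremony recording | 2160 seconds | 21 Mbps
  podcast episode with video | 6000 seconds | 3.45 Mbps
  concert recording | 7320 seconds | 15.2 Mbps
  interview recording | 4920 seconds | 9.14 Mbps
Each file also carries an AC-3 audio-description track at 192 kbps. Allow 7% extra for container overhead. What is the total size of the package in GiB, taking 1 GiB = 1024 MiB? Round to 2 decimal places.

Audio: 192 kbps = 0.192 Mbps.
wedding ceremony recording: 21.192 Mbps × 2160 s × 1.07 = 48979.0 Mb
podcast episode with video: 3.642 Mbps × 6000 s × 1.07 = 23381.6 Mb
concert recording: 15.392 Mbps × 7320 s × 1.07 = 120556.3 Mb
interview recording: 9.332 Mbps × 4920 s × 1.07 = 49127.4 Mb
Total: 242044.3 Mb = 30255.5 MB.
= 28.18 GiB.

28.18 GiB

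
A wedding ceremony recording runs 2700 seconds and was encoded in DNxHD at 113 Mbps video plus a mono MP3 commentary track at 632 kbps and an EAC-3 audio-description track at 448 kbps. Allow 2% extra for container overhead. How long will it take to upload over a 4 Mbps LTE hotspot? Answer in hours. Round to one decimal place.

21.8 hours

Audio total: 632 + 448 = 1080 kbps = 1.080 Mbps.
Total bitrate: 114.080 Mbps.
File: 114.080 Mbps × 2700 s = 308016.0 Mb.
With 2% container overhead: ×1.02. → 314176.3 Mb.
At 4 Mbps: 314176.3 / 4 = 78544.1 s ≈ 21.8 hours.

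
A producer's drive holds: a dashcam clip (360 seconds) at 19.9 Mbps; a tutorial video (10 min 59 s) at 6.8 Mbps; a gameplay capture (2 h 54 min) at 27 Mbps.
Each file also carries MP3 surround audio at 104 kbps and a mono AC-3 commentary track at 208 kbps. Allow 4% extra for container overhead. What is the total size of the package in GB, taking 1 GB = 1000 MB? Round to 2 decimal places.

38.62 GB

Audio total: 104 + 208 = 312 kbps = 0.312 Mbps.
dashcam clip: 20.212 Mbps × 360 s × 1.04 = 7567.4 Mb
tutorial video: 7.112 Mbps × 659 s × 1.04 = 4874.3 Mb
gameplay capture: 27.312 Mbps × 10440 s × 1.04 = 296542.8 Mb
Total: 308984.4 Mb = 38623.1 MB.
= 38.62 GB.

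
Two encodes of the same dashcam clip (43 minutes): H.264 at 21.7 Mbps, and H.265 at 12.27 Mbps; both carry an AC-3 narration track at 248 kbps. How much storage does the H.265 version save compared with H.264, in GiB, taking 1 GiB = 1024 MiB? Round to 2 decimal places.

43 min = 2580 s
Audio: 248 kbps = 0.248 Mbps.
H.264: 21.948 Mbps × 2580 s = 56625.8 Mb = 6.592 GiB.
H.265: 12.518 Mbps × 2580 s = 32296.4 Mb = 3.760 GiB.
Saving: 6.592 − 3.760 = 2.832 GiB.

2.83 GiB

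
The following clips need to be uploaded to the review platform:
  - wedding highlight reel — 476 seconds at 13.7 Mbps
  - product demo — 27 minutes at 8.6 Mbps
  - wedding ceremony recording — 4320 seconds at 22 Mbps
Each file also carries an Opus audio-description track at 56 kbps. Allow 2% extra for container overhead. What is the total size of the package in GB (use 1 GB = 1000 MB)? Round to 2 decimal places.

Audio: 56 kbps = 0.056 Mbps.
wedding highlight reel: 13.756 Mbps × 476 s × 1.02 = 6678.8 Mb
product demo: 8.656 Mbps × 1620 s × 1.02 = 14303.2 Mb
wedding ceremony recording: 22.056 Mbps × 4320 s × 1.02 = 97187.6 Mb
Total: 118169.5 Mb = 14771.2 MB.
= 14.77 GB.

14.77 GB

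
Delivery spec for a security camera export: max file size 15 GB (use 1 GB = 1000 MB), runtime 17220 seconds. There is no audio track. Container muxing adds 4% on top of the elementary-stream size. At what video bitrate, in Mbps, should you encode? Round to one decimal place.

6.7 Mbps

Budget: 15 GB = 120000.0 Mb.
Stream payload after overhead: 120000.0 / 1.04 = 115384.6 Mb.
Total bitrate budget: 115384.6 Mb / 17220 s = 6.701 Mbps.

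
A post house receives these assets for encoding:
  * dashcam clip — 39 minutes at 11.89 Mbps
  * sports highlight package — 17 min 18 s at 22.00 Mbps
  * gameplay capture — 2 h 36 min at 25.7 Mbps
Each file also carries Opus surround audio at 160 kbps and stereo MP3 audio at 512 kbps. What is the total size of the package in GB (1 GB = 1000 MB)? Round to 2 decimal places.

Audio total: 160 + 512 = 672 kbps = 0.672 Mbps.
dashcam clip: 12.562 Mbps × 2340 s = 29395.1 Mb
sports highlight package: 22.672 Mbps × 1038 s = 23533.5 Mb
gameplay capture: 26.372 Mbps × 9360 s = 246841.9 Mb
Total: 299770.5 Mb = 37471.3 MB.
= 37.47 GB.

37.47 GB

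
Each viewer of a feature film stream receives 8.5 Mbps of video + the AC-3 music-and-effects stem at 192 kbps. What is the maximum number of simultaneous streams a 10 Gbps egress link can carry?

Audio: 192 kbps = 0.192 Mbps.
Per-viewer media rate: 8.692 Mbps.
10 Gbps = 10,000 Mbps; 10,000 / 8.692 = 1150.48 → 1150 viewers.

1150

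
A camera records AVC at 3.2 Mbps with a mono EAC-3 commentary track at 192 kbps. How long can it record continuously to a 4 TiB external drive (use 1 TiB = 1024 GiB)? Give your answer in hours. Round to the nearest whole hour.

2881 hours

Audio: 192 kbps = 0.192 Mbps.
Total bitrate: 3.2 + 0.192 = 3.392 Mbps.
Capacity: 4 TiB = 35,184,372 Mb.
Recording time: 35,184,372 / 3.392 = 10,372,751 s ≈ 2,881 hours.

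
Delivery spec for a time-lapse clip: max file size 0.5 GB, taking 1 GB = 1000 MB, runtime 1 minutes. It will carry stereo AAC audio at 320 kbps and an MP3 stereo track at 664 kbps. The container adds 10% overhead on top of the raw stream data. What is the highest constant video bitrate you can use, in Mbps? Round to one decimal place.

Budget: 0.5 GB = 4000.0 Mb.
Stream payload after overhead: 4000.0 / 1.10 = 3636.4 Mb.
Total bitrate budget: 3636.4 Mb / 60 s = 60.606 Mbps.
Audio total: 320 + 664 = 984 kbps = 0.984 Mbps.
Video: 60.606 − 0.984 = 59.622 Mbps.

59.6 Mbps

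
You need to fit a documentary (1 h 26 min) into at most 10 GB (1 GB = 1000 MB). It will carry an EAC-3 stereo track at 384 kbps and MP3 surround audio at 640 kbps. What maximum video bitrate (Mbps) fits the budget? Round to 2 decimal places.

Budget: 10 GB = 80000.0 Mb.
1 h 26 min = 86 min = 5160 s
Total bitrate budget: 80000.0 Mb / 5160 s = 15.504 Mbps.
Audio total: 384 + 640 = 1024 kbps = 1.024 Mbps.
Video: 15.504 − 1.024 = 14.480 Mbps.

14.48 Mbps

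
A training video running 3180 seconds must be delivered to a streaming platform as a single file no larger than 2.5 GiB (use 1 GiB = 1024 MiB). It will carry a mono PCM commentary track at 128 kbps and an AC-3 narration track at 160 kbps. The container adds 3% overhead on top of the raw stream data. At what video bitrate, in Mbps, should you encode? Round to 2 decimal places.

Budget: 2.5 GiB = 21474.8 Mb.
Stream payload after overhead: 21474.8 / 1.03 = 20849.4 Mb.
Total bitrate budget: 20849.4 Mb / 3180 s = 6.556 Mbps.
Audio total: 128 + 160 = 288 kbps = 0.288 Mbps.
Video: 6.556 − 0.288 = 6.268 Mbps.

6.27 Mbps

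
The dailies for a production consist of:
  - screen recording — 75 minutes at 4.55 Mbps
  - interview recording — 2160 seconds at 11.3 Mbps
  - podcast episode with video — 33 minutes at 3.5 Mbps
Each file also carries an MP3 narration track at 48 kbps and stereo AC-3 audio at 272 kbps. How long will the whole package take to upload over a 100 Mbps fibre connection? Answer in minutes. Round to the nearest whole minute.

9 minutes

Audio total: 48 + 272 = 320 kbps = 0.320 Mbps.
screen recording: 4.870 Mbps × 4500 s = 21915.0 Mb
interview recording: 11.620 Mbps × 2160 s = 25099.2 Mb
podcast episode with video: 3.820 Mbps × 1980 s = 7563.6 Mb
Total: 54577.8 Mb = 6822.2 MB.
At 100 Mbps: 54577.8 / 100 = 546 s ≈ 9.1 minutes.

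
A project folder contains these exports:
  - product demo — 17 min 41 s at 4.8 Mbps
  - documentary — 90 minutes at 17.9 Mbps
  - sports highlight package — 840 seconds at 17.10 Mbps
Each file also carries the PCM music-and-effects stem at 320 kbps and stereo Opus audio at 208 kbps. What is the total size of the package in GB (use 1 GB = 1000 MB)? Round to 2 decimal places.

15.00 GB

Audio total: 320 + 208 = 528 kbps = 0.528 Mbps.
product demo: 5.328 Mbps × 1061 s = 5653.0 Mb
documentary: 18.428 Mbps × 5400 s = 99511.2 Mb
sports highlight package: 17.628 Mbps × 840 s = 14807.5 Mb
Total: 119971.7 Mb = 14996.5 MB.
= 15.00 GB.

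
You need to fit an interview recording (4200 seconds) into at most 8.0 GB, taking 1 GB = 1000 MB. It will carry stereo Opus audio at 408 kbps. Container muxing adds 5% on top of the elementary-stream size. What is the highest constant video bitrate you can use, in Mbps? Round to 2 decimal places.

Budget: 8.0 GB = 64000.0 Mb.
Stream payload after overhead: 64000.0 / 1.05 = 60952.4 Mb.
Total bitrate budget: 60952.4 Mb / 4200 s = 14.512 Mbps.
Audio: 408 kbps = 0.408 Mbps.
Video: 14.512 − 0.408 = 14.104 Mbps.

14.10 Mbps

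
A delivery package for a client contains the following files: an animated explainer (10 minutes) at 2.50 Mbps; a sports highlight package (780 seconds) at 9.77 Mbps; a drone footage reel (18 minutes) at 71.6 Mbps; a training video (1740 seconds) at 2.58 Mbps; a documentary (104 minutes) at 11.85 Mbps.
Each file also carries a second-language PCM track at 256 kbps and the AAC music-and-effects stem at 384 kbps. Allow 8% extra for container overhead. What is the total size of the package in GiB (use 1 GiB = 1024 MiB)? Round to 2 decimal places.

21.57 GiB

Audio total: 256 + 384 = 640 kbps = 0.640 Mbps.
animated explainer: 3.140 Mbps × 600 s × 1.08 = 2034.7 Mb
sports highlight package: 10.410 Mbps × 780 s × 1.08 = 8769.4 Mb
drone footage reel: 72.240 Mbps × 1080 s × 1.08 = 84260.7 Mb
training video: 3.220 Mbps × 1740 s × 1.08 = 6051.0 Mb
documentary: 12.490 Mbps × 6240 s × 1.08 = 84172.6 Mb
Total: 185288.5 Mb = 23161.1 MB.
= 21.57 GiB.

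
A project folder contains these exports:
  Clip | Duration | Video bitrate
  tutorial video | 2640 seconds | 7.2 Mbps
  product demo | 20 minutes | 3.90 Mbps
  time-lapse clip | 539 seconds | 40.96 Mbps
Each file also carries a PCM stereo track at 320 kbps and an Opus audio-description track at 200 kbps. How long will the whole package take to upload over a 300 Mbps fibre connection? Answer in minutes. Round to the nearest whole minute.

3 minutes

Audio total: 320 + 200 = 520 kbps = 0.520 Mbps.
tutorial video: 7.720 Mbps × 2640 s = 20380.8 Mb
product demo: 4.420 Mbps × 1200 s = 5304.0 Mb
time-lapse clip: 41.480 Mbps × 539 s = 22357.7 Mb
Total: 48042.5 Mb = 6005.3 MB.
At 300 Mbps: 48042.5 / 300 = 160 s ≈ 2.67 minutes.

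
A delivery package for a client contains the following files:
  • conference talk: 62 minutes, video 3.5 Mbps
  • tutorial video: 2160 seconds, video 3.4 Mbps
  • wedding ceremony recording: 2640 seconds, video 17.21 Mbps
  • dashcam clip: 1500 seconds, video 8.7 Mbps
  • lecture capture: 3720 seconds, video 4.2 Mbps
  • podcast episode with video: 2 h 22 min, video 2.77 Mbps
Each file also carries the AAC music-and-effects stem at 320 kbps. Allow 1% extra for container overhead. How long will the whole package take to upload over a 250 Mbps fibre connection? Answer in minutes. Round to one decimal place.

8.4 minutes

Audio: 320 kbps = 0.320 Mbps.
conference talk: 3.820 Mbps × 3720 s × 1.01 = 14352.5 Mb
tutorial video: 3.720 Mbps × 2160 s × 1.01 = 8115.6 Mb
wedding ceremony recording: 17.530 Mbps × 2640 s × 1.01 = 46742.0 Mb
dashcam clip: 9.020 Mbps × 1500 s × 1.01 = 13665.3 Mb
lecture capture: 4.520 Mbps × 3720 s × 1.01 = 16982.5 Mb
podcast episode with video: 3.090 Mbps × 8520 s × 1.01 = 26590.1 Mb
Total: 126448.0 Mb = 15806.0 MB.
At 250 Mbps: 126448.0 / 250 = 506 s ≈ 8.43 minutes.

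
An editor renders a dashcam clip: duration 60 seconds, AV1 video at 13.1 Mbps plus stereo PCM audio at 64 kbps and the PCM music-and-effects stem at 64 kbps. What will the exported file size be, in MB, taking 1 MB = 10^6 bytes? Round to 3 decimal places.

Audio total: 64 + 64 = 128 kbps = 0.128 Mbps.
Total bitrate: 13.1 + 0.128 = 13.228 Mbps.
Stream data: 13.228 Mbps × 60 s = 793.7 Mb.
793.7 Mb ÷ 8 = 99.21 MB → 99.21 MB.

99.210 MB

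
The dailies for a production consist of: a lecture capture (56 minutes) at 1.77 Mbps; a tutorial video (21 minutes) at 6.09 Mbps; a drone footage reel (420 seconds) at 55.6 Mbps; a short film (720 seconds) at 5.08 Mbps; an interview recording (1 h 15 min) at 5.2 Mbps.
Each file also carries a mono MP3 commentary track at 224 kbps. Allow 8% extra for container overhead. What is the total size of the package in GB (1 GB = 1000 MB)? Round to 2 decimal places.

Audio: 224 kbps = 0.224 Mbps.
lecture capture: 1.994 Mbps × 3360 s × 1.08 = 7235.8 Mb
tutorial video: 6.314 Mbps × 1260 s × 1.08 = 8592.1 Mb
drone footage reel: 55.824 Mbps × 420 s × 1.08 = 25321.8 Mb
short film: 5.304 Mbps × 720 s × 1.08 = 4124.4 Mb
interview recording: 5.424 Mbps × 4500 s × 1.08 = 26360.6 Mb
Total: 71634.7 Mb = 8954.3 MB.
= 8.954 GB.

8.95 GB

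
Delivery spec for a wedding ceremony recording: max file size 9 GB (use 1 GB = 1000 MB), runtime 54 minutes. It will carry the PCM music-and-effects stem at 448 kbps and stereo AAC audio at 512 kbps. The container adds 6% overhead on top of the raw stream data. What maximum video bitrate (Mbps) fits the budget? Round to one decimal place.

20.0 Mbps

Budget: 9 GB = 72000.0 Mb.
Stream payload after overhead: 72000.0 / 1.06 = 67924.5 Mb.
54 min = 3240 s
Total bitrate budget: 67924.5 Mb / 3240 s = 20.964 Mbps.
Audio total: 448 + 512 = 960 kbps = 0.960 Mbps.
Video: 20.964 − 0.960 = 20.004 Mbps.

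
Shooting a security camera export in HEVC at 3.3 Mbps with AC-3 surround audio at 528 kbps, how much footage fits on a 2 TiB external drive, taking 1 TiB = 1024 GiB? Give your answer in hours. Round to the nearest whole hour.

Audio: 528 kbps = 0.528 Mbps.
Total bitrate: 3.3 + 0.528 = 3.828 Mbps.
Capacity: 2 TiB = 17,592,186 Mb.
Recording time: 17,592,186 / 3.828 = 4,595,660 s ≈ 1,277 hours.

1277 hours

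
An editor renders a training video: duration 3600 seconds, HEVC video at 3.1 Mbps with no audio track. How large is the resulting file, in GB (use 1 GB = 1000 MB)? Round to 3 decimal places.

1.395 GB

Total bitrate: 3.1 Mbps.
Stream data: 3.100 Mbps × 3600 s = 11160.0 Mb.
11,160 Mb ÷ 8 = 1,395 MB → 1.395 GB.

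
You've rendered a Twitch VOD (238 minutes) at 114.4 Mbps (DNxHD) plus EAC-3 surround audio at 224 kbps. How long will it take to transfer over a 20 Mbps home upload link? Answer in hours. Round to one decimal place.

238 min = 14280 s
Audio: 224 kbps = 0.224 Mbps.
Total bitrate: 114.624 Mbps.
File: 114.624 Mbps × 14280 s = 1636830.7 Mb.
At 20 Mbps: 1636830.7 / 20 = 81841.5 s ≈ 22.7 hours.

22.7 hours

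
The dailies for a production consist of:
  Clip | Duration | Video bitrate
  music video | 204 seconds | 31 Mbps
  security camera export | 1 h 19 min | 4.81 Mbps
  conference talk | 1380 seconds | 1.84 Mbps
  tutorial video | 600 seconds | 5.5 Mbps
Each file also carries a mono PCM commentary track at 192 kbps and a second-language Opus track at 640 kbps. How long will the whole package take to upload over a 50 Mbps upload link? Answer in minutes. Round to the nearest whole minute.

14 minutes

Audio total: 192 + 640 = 832 kbps = 0.832 Mbps.
music video: 31.832 Mbps × 204 s = 6493.7 Mb
security camera export: 5.642 Mbps × 4740 s = 26743.1 Mb
conference talk: 2.672 Mbps × 1380 s = 3687.4 Mb
tutorial video: 6.332 Mbps × 600 s = 3799.2 Mb
Total: 40723.4 Mb = 5090.4 MB.
At 50 Mbps: 40723.4 / 50 = 814 s ≈ 13.6 minutes.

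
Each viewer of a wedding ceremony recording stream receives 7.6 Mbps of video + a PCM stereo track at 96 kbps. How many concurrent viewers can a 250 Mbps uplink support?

Audio: 96 kbps = 0.096 Mbps.
Per-viewer media rate: 7.696 Mbps.
250 Mbps = 250.0 Mbps; 250.0 / 7.696 = 32.48 → 32 viewers.

32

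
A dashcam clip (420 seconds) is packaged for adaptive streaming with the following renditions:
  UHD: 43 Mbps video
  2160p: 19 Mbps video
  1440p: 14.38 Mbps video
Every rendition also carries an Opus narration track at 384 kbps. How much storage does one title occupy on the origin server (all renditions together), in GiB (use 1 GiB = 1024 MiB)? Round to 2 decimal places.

Audio: 384 kbps = 0.384 Mbps.
Sum of rendition bitrates: (43+0.384) + (19+0.384) + (14.38+0.384) = 77.532 Mbps.
× 420 s = 32,563 Mb = 4,070 MB = 3.791 GiB.

3.79 GiB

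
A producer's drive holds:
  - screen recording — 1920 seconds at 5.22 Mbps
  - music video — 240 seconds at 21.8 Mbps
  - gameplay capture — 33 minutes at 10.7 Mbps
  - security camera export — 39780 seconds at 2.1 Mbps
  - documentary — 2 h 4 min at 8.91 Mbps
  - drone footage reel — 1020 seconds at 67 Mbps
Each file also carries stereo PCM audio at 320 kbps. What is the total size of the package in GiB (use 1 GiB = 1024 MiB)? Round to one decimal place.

Audio: 320 kbps = 0.320 Mbps.
screen recording: 5.540 Mbps × 1920 s = 10636.8 Mb
music video: 22.120 Mbps × 240 s = 5308.8 Mb
gameplay capture: 11.020 Mbps × 1980 s = 21819.6 Mb
security camera export: 2.420 Mbps × 39780 s = 96267.6 Mb
documentary: 9.230 Mbps × 7440 s = 68671.2 Mb
drone footage reel: 67.320 Mbps × 1020 s = 68666.4 Mb
Total: 271370.4 Mb = 33921.3 MB.
= 31.59 GiB.

31.6 GiB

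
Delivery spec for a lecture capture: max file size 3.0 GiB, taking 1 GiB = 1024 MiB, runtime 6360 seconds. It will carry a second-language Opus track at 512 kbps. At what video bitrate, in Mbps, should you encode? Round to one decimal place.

3.5 Mbps

Budget: 3.0 GiB = 25769.8 Mb.
Total bitrate budget: 25769.8 Mb / 6360 s = 4.052 Mbps.
Audio: 512 kbps = 0.512 Mbps.
Video: 4.052 − 0.512 = 3.540 Mbps.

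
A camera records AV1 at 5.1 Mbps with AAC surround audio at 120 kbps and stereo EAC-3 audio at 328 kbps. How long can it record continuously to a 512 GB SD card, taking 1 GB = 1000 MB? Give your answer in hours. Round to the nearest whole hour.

Audio total: 120 + 328 = 448 kbps = 0.448 Mbps.
Total bitrate: 5.1 + 0.448 = 5.548 Mbps.
Capacity: 512 GB = 4,096,000 Mb.
Recording time: 4,096,000 / 5.548 = 738,284 s ≈ 205 hours.

205 hours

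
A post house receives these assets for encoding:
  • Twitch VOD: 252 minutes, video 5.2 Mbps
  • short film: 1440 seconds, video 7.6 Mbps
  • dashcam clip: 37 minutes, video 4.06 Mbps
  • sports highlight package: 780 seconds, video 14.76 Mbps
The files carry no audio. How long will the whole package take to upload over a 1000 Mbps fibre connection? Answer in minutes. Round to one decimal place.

Twitch VOD: 5.200 Mbps × 15120 s = 78624.0 Mb
short film: 7.600 Mbps × 1440 s = 10944.0 Mb
dashcam clip: 4.060 Mbps × 2220 s = 9013.2 Mb
sports highlight package: 14.760 Mbps × 780 s = 11512.8 Mb
Total: 110094.0 Mb = 13761.8 MB.
At 1000 Mbps: 110094.0 / 1000 = 110 s ≈ 1.83 minutes.

1.8 minutes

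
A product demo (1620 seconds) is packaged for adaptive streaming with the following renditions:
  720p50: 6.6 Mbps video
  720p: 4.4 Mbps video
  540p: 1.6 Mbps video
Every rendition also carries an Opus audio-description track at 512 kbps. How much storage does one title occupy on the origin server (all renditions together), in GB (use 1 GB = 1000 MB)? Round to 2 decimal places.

Audio: 512 kbps = 0.512 Mbps.
Sum of rendition bitrates: (6.6+0.512) + (4.4+0.512) + (1.6+0.512) = 14.136 Mbps.
× 1620 s = 22,900 Mb = 2,863 MB = 2.863 GB.

2.86 GB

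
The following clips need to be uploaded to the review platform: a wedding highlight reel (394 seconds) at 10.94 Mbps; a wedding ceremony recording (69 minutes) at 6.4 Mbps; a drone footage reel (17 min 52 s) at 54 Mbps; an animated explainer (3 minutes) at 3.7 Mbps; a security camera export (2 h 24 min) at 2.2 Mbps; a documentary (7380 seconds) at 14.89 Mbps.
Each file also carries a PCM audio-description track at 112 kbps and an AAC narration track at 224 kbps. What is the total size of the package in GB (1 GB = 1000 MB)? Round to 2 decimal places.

Audio total: 112 + 224 = 336 kbps = 0.336 Mbps.
wedding highlight reel: 11.276 Mbps × 394 s = 4442.7 Mb
wedding ceremony recording: 6.736 Mbps × 4140 s = 27887.0 Mb
drone footage reel: 54.336 Mbps × 1072 s = 58248.2 Mb
animated explainer: 4.036 Mbps × 180 s = 726.5 Mb
security camera export: 2.536 Mbps × 8640 s = 21911.0 Mb
documentary: 15.226 Mbps × 7380 s = 112367.9 Mb
Total: 225583.4 Mb = 28197.9 MB.
= 28.20 GB.

28.20 GB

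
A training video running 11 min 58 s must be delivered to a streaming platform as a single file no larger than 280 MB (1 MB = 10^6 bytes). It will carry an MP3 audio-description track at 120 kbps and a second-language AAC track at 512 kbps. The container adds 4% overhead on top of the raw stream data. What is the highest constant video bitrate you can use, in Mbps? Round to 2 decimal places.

Budget: 280 MB = 2240.0 Mb.
Stream payload after overhead: 2240.0 / 1.04 = 2153.8 Mb.
11 min 58 s = 718 s
Total bitrate budget: 2153.8 Mb / 718 s = 3.000 Mbps.
Audio total: 120 + 512 = 632 kbps = 0.632 Mbps.
Video: 3.000 − 0.632 = 2.368 Mbps.

2.37 Mbps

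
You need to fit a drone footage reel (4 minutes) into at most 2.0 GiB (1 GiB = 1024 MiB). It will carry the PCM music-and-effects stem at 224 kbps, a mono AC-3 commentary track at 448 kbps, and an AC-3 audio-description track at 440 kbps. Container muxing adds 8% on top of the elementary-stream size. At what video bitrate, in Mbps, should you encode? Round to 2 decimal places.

65.17 Mbps

Budget: 2.0 GiB = 17179.9 Mb.
Stream payload after overhead: 17179.9 / 1.08 = 15907.3 Mb.
4 min = 240 s
Total bitrate budget: 15907.3 Mb / 240 s = 66.280 Mbps.
Audio total: 224 + 448 + 440 = 1112 kbps = 1.112 Mbps.
Video: 66.280 − 1.112 = 65.168 Mbps.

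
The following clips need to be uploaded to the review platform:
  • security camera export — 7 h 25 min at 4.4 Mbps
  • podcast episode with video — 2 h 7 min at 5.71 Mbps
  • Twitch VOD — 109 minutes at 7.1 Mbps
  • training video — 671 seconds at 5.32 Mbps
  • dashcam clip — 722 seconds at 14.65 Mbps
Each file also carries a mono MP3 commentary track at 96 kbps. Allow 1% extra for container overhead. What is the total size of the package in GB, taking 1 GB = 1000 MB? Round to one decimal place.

Audio: 96 kbps = 0.096 Mbps.
security camera export: 4.496 Mbps × 26700 s × 1.01 = 121243.6 Mb
podcast episode with video: 5.806 Mbps × 7620 s × 1.01 = 44684.1 Mb
Twitch VOD: 7.196 Mbps × 6540 s × 1.01 = 47532.5 Mb
training video: 5.416 Mbps × 671 s × 1.01 = 3670.5 Mb
dashcam clip: 14.746 Mbps × 722 s × 1.01 = 10753.1 Mb
Total: 227883.8 Mb = 28485.5 MB.
= 28.49 GB.

28.5 GB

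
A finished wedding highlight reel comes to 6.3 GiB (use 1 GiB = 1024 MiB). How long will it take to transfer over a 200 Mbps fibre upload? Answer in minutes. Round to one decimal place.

4.5 minutes

File: 6.3 GiB = 54116.6 Mb.
At 200 Mbps: 54116.6 / 200 = 270.6 s ≈ 4.51 minutes.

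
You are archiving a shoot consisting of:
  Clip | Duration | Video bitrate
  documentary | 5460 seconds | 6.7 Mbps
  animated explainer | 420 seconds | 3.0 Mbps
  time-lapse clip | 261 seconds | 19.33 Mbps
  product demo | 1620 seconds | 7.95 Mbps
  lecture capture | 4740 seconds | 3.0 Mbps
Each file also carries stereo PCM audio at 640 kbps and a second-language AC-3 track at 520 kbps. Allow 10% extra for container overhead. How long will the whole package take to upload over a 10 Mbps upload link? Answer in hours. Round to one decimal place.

2.6 hours

Audio total: 640 + 520 = 1160 kbps = 1.160 Mbps.
documentary: 7.860 Mbps × 5460 s × 1.10 = 47207.2 Mb
animated explainer: 4.160 Mbps × 420 s × 1.10 = 1921.9 Mb
time-lapse clip: 20.490 Mbps × 261 s × 1.10 = 5882.7 Mb
product demo: 9.110 Mbps × 1620 s × 1.10 = 16234.0 Mb
lecture capture: 4.160 Mbps × 4740 s × 1.10 = 21690.2 Mb
Total: 92936.0 Mb = 11617.0 MB.
At 10 Mbps: 92936.0 / 10 = 9294 s ≈ 2.58 hours.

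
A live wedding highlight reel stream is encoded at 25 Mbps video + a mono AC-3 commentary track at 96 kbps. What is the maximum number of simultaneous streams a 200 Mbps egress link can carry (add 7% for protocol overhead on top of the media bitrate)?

7

Audio: 96 kbps = 0.096 Mbps.
Per-viewer media rate: 25.096 Mbps.
On the wire with 7% overhead: 26.853 Mbps.
200 Mbps = 200.0 Mbps; 200.0 / 26.853 = 7.45 → 7 viewers.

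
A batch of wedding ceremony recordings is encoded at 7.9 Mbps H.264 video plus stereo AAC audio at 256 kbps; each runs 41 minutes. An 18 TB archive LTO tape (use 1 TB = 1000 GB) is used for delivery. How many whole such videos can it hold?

41 min = 2460 s
Audio: 256 kbps = 0.256 Mbps.
Total bitrate: 8.156 Mbps.
Per item: 8.156 Mbps × 2460 s = 20,064 Mb = 2,508 MB.
Capacity: 18 TB = 144,000,000 Mb; 7177.12 items → 7177 complete.

7177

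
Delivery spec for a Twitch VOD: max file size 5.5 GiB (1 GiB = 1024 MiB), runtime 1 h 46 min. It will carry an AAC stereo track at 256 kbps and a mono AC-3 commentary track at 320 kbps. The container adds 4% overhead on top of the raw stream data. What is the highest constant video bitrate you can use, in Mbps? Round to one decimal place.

6.6 Mbps

Budget: 5.5 GiB = 47244.6 Mb.
Stream payload after overhead: 47244.6 / 1.04 = 45427.5 Mb.
1 h 46 min = 106 min = 6360 s
Total bitrate budget: 45427.5 Mb / 6360 s = 7.143 Mbps.
Audio total: 256 + 320 = 576 kbps = 0.576 Mbps.
Video: 7.143 − 0.576 = 6.567 Mbps.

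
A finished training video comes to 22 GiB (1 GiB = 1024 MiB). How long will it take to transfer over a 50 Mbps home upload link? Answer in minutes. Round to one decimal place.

63.0 minutes

File: 22 GiB = 188978.6 Mb.
At 50 Mbps: 188978.6 / 50 = 3779.6 s ≈ 63 minutes.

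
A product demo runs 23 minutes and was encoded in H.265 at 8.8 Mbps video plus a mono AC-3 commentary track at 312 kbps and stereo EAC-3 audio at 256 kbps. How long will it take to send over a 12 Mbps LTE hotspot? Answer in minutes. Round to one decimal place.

18.0 minutes

23 min = 1380 s
Audio total: 312 + 256 = 568 kbps = 0.568 Mbps.
Total bitrate: 9.368 Mbps.
File: 9.368 Mbps × 1380 s = 12927.8 Mb.
At 12 Mbps: 12927.8 / 12 = 1077.3 s ≈ 18 minutes.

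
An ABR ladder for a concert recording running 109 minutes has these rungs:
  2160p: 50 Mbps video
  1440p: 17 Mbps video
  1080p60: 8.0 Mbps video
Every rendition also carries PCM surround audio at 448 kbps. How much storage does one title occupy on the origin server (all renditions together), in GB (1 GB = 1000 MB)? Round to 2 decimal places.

62.41 GB

109 min = 6540 s
Audio: 448 kbps = 0.448 Mbps.
Sum of rendition bitrates: (50+0.448) + (17+0.448) + (8.0+0.448) = 76.344 Mbps.
× 6540 s = 499,290 Mb = 62,411 MB = 62.41 GB.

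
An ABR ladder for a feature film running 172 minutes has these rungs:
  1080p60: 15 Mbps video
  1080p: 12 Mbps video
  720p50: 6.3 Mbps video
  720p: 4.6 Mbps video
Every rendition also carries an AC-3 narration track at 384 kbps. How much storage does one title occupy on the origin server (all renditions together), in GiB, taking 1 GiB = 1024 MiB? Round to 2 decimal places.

172 min = 10320 s
Audio: 384 kbps = 0.384 Mbps.
Sum of rendition bitrates: (15+0.384) + (12+0.384) + (6.3+0.384) + (4.6+0.384) = 39.436 Mbps.
× 10320 s = 406,980 Mb = 50,872 MB = 47.38 GiB.

47.38 GiB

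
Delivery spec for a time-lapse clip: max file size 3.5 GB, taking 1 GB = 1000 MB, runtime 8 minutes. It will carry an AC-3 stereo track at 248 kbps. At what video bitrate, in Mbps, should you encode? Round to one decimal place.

58.1 Mbps

Budget: 3.5 GB = 28000.0 Mb.
8 min = 480 s
Total bitrate budget: 28000.0 Mb / 480 s = 58.333 Mbps.
Audio: 248 kbps = 0.248 Mbps.
Video: 58.333 − 0.248 = 58.085 Mbps.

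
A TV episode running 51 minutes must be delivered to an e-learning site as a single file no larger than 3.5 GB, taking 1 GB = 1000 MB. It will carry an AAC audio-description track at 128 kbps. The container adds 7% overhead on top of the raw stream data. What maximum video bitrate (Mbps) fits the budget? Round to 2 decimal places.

Budget: 3.5 GB = 28000.0 Mb.
Stream payload after overhead: 28000.0 / 1.07 = 26168.2 Mb.
51 min = 3060 s
Total bitrate budget: 26168.2 Mb / 3060 s = 8.552 Mbps.
Audio: 128 kbps = 0.128 Mbps.
Video: 8.552 − 0.128 = 8.424 Mbps.

8.42 Mbps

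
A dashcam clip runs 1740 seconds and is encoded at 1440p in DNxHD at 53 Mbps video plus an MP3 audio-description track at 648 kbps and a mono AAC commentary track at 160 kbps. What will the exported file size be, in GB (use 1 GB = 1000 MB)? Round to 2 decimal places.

11.70 GB

Audio total: 648 + 160 = 808 kbps = 0.808 Mbps.
Total bitrate: 53 + 0.808 = 53.808 Mbps.
Stream data: 53.808 Mbps × 1740 s = 93625.9 Mb.
93,626 Mb ÷ 8 = 11,703 MB → 11.70 GB.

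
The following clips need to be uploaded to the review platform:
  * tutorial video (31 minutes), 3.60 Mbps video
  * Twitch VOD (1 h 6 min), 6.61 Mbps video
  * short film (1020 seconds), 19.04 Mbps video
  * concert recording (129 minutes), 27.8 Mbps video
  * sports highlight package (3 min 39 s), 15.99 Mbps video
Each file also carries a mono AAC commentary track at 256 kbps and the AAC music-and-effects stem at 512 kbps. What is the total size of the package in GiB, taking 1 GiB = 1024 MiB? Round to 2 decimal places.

32.87 GiB

Audio total: 256 + 512 = 768 kbps = 0.768 Mbps.
tutorial video: 4.368 Mbps × 1860 s = 8124.5 Mb
Twitch VOD: 7.378 Mbps × 3960 s = 29216.9 Mb
short film: 19.808 Mbps × 1020 s = 20204.2 Mb
concert recording: 28.568 Mbps × 7740 s = 221116.3 Mb
sports highlight package: 16.758 Mbps × 219 s = 3670.0 Mb
Total: 282331.8 Mb = 35291.5 MB.
= 32.87 GiB.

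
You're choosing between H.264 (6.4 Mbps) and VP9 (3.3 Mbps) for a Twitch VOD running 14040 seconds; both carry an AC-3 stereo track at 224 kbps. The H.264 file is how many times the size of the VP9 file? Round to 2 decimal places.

Audio: 224 kbps = 0.224 Mbps.
H.264: 6.624 Mbps × 14040 s = 93001.0 Mb = 11.625 GB.
VP9: 3.524 Mbps × 14040 s = 49477.0 Mb = 6.185 GB.
Ratio: 11.625 / 6.185 = 1.880.

1.88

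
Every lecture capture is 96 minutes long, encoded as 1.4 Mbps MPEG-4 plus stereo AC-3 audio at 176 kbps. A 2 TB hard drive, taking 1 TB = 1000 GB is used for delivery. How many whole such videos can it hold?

1762

96 min = 5760 s
Audio: 176 kbps = 0.176 Mbps.
Total bitrate: 1.576 Mbps.
Per item: 1.576 Mbps × 5760 s = 9,078 Mb = 1,135 MB.
Capacity: 2 TB = 16,000,000 Mb; 1762.55 items → 1762 complete.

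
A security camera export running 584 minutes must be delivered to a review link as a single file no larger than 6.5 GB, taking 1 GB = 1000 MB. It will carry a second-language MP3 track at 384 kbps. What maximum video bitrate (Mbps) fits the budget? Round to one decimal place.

Budget: 6.5 GB = 52000.0 Mb.
584 min = 35040 s
Total bitrate budget: 52000.0 Mb / 35040 s = 1.484 Mbps.
Audio: 384 kbps = 0.384 Mbps.
Video: 1.484 − 0.384 = 1.100 Mbps.

1.1 Mbps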